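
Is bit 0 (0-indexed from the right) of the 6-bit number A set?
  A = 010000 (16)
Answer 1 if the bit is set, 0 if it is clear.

Bit 0 is the 1st from the right.
  010000
       ^
That bit is 0.

Answer: 0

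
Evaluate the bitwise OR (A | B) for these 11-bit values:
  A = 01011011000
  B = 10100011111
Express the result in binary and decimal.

Apply | to each column (1 where either bit is 1):
  01011011000
| 10100011111
-------------
  11111011111

Answer: 11111011111 (2015)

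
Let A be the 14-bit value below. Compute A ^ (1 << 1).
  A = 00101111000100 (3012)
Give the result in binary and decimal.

Mask = 1 << 1 = 00000000000010
Bit 1 of A is 0; XOR with the mask flips it to 1.
  00101111000100
^ 00000000000010
----------------
  00101111000110

Answer: 00101111000110 (3014)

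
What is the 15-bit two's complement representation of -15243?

1. Binary of +15243:  011101110001011
2. Invert bits:     100010001110100
3. Add 1:           100010001110101

Answer: 100010001110101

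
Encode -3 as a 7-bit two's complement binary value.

1. Binary of +3:  0000011
2. Invert bits:     1111100
3. Add 1:           1111101

Answer: 1111101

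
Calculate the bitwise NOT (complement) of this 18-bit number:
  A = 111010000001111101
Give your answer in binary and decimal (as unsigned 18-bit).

Flip each bit (0->1, 1->0):
  111010000001111101
  000101111110000010

Answer: 000101111110000010 (24450)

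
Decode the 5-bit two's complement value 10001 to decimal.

MSB is 1, so the value is negative. Find the magnitude:
1. Invert bits:  01110
2. Add 1:        01111  = 15
3. Apply sign:   -15

Answer: -15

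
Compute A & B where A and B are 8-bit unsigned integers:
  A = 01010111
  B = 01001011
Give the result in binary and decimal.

Apply & to each column (1 only where both bits are 1):
  01010111
& 01001011
----------
  01000011

Answer: 01000011 (67)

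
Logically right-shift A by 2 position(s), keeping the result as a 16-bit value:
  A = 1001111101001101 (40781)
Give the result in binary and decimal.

Logical shift right by 2: drop the bottom 2 bit(s), prepend 2 zero(s) on the left.
  1001111101001101  ->  keep [10011111010011], discard [01], prepend 00
= 0010011111010011

Answer: 0010011111010011 (10195)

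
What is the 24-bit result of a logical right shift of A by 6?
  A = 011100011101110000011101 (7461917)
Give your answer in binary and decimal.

Logical shift right by 6: drop the bottom 6 bit(s), prepend 6 zero(s) on the left.
  011100011101110000011101  ->  keep [011100011101110000], discard [011101], prepend 000000
= 000000011100011101110000

Answer: 000000011100011101110000 (116592)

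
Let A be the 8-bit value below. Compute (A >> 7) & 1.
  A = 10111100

Bit 7 is the 8th from the right.
  10111100
  ^
That bit is 1.

Answer: 1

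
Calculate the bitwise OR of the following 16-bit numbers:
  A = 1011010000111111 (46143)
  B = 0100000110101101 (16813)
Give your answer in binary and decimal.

Apply | to each column (1 where either bit is 1):
  1011010000111111
| 0100000110101101
------------------
  1111010110111111

Answer: 1111010110111111 (62911)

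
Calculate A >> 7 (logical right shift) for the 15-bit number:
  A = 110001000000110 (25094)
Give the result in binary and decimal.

Logical shift right by 7: drop the bottom 7 bit(s), prepend 7 zero(s) on the left.
  110001000000110  ->  keep [11000100], discard [0000110], prepend 0000000
= 000000011000100

Answer: 000000011000100 (196)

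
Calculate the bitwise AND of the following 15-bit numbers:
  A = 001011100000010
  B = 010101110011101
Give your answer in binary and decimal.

Apply & to each column (1 only where both bits are 1):
  001011100000010
& 010101110011101
-----------------
  000001100000000

Answer: 000001100000000 (768)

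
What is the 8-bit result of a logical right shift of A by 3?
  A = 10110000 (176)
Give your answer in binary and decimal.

Logical shift right by 3: drop the bottom 3 bit(s), prepend 3 zero(s) on the left.
  10110000  ->  keep [10110], discard [000], prepend 000
= 00010110

Answer: 00010110 (22)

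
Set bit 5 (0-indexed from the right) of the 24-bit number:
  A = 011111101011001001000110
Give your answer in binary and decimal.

Mask = 1 << 5 = 000000000000000000100000
Bit 5 of A is 0, so OR-ing with the mask flips it to 1.
  011111101011001001000110
| 000000000000000000100000
--------------------------
  011111101011001001100110

Answer: 011111101011001001100110 (8303206)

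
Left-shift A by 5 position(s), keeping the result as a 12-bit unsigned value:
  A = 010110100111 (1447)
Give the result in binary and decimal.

Shift left by 5: drop the top 5 bit(s), append 5 zero(s) on the right.
  010110100111  ->  discard [01011], keep [0100111], append 00000
= 010011100000

Answer: 010011100000 (1248)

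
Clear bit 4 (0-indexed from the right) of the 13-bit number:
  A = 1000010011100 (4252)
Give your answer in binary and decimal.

Mask = ~(1 << 4) = 1111111101111
Bit 4 of A is 1, so AND-ing with the mask clears it to 0.
  1000010011100
& 1111111101111
---------------
  1000010001100

Answer: 1000010001100 (4236)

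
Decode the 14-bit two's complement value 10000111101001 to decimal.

MSB is 1, so the value is negative. Find the magnitude:
1. Invert bits:  01111000010110
2. Add 1:        01111000010111  = 7703
3. Apply sign:   -7703

Answer: -7703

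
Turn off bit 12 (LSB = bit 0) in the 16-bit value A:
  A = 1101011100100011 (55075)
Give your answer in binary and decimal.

Mask = ~(1 << 12) = 1110111111111111
Bit 12 of A is 1, so AND-ing with the mask clears it to 0.
  1101011100100011
& 1110111111111111
------------------
  1100011100100011

Answer: 1100011100100011 (50979)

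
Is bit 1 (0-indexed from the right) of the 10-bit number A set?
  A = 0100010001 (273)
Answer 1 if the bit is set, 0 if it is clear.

Bit 1 is the 2nd from the right.
  0100010001
          ^
That bit is 0.

Answer: 0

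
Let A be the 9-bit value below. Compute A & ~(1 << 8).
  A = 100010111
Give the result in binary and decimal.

Mask = ~(1 << 8) = 011111111
Bit 8 of A is 1, so AND-ing with the mask clears it to 0.
  100010111
& 011111111
-----------
  000010111

Answer: 000010111 (23)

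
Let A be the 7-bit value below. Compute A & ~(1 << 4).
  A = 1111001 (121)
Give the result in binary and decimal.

Mask = ~(1 << 4) = 1101111
Bit 4 of A is 1, so AND-ing with the mask clears it to 0.
  1111001
& 1101111
---------
  1101001

Answer: 1101001 (105)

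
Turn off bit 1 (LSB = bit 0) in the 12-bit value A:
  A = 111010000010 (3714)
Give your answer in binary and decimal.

Mask = ~(1 << 1) = 111111111101
Bit 1 of A is 1, so AND-ing with the mask clears it to 0.
  111010000010
& 111111111101
--------------
  111010000000

Answer: 111010000000 (3712)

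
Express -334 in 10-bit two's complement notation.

1. Binary of +334:  0101001110
2. Invert bits:     1010110001
3. Add 1:           1010110010

Answer: 1010110010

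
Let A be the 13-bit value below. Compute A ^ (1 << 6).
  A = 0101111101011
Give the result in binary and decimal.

Mask = 1 << 6 = 0000001000000
Bit 6 of A is 1; XOR with the mask flips it to 0.
  0101111101011
^ 0000001000000
---------------
  0101110101011

Answer: 0101110101011 (2987)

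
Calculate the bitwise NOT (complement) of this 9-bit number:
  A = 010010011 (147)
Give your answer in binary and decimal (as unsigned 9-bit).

Flip each bit (0->1, 1->0):
  010010011
  101101100

Answer: 101101100 (364)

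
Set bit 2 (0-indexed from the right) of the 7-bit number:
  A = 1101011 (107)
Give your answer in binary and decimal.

Mask = 1 << 2 = 0000100
Bit 2 of A is 0, so OR-ing with the mask flips it to 1.
  1101011
| 0000100
---------
  1101111

Answer: 1101111 (111)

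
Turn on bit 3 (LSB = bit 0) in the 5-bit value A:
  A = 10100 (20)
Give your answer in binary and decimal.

Mask = 1 << 3 = 01000
Bit 3 of A is 0, so OR-ing with the mask flips it to 1.
  10100
| 01000
-------
  11100

Answer: 11100 (28)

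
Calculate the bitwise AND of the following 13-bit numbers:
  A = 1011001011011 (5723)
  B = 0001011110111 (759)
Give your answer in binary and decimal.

Apply & to each column (1 only where both bits are 1):
  1011001011011
& 0001011110111
---------------
  0001001010011

Answer: 0001001010011 (595)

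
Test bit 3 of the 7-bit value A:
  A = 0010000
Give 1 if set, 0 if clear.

Bit 3 is the 4th from the right.
  0010000
     ^
That bit is 0.

Answer: 0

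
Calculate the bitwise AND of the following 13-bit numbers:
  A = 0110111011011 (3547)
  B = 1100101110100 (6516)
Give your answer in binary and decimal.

Apply & to each column (1 only where both bits are 1):
  0110111011011
& 1100101110100
---------------
  0100101010000

Answer: 0100101010000 (2384)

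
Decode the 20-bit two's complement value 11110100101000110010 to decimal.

MSB is 1, so the value is negative. Find the magnitude:
1. Invert bits:  00001011010111001101
2. Add 1:        00001011010111001110  = 46542
3. Apply sign:   -46542

Answer: -46542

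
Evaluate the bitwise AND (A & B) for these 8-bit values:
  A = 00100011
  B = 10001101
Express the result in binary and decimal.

Apply & to each column (1 only where both bits are 1):
  00100011
& 10001101
----------
  00000001

Answer: 00000001 (1)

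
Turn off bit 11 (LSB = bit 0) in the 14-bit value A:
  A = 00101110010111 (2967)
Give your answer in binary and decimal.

Mask = ~(1 << 11) = 11011111111111
Bit 11 of A is 1, so AND-ing with the mask clears it to 0.
  00101110010111
& 11011111111111
----------------
  00001110010111

Answer: 00001110010111 (919)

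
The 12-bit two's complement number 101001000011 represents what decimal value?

MSB is 1, so the value is negative. Find the magnitude:
1. Invert bits:  010110111100
2. Add 1:        010110111101  = 1469
3. Apply sign:   -1469

Answer: -1469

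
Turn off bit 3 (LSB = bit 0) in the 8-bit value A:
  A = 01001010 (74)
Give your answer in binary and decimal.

Mask = ~(1 << 3) = 11110111
Bit 3 of A is 1, so AND-ing with the mask clears it to 0.
  01001010
& 11110111
----------
  01000010

Answer: 01000010 (66)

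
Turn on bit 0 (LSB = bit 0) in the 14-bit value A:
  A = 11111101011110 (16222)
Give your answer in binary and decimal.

Mask = 1 << 0 = 00000000000001
Bit 0 of A is 0, so OR-ing with the mask flips it to 1.
  11111101011110
| 00000000000001
----------------
  11111101011111

Answer: 11111101011111 (16223)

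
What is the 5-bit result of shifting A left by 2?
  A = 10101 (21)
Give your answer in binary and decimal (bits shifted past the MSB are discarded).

Shift left by 2: drop the top 2 bit(s), append 2 zero(s) on the right.
  10101  ->  discard [10], keep [101], append 00
= 10100

Answer: 10100 (20)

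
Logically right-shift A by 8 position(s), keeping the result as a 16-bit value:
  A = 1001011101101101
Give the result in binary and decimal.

Logical shift right by 8: drop the bottom 8 bit(s), prepend 8 zero(s) on the left.
  1001011101101101  ->  keep [10010111], discard [01101101], prepend 00000000
= 0000000010010111

Answer: 0000000010010111 (151)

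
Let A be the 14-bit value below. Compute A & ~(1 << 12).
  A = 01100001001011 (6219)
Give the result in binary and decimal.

Mask = ~(1 << 12) = 10111111111111
Bit 12 of A is 1, so AND-ing with the mask clears it to 0.
  01100001001011
& 10111111111111
----------------
  00100001001011

Answer: 00100001001011 (2123)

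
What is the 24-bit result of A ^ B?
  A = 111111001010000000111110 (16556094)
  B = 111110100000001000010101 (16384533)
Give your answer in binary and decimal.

Apply ^ to each column (1 where bits differ):
  111111001010000000111110
^ 111110100000001000010101
--------------------------
  000001101010001000101011

Answer: 000001101010001000101011 (434731)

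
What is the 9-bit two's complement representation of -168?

1. Binary of +168:  010101000
2. Invert bits:     101010111
3. Add 1:           101011000

Answer: 101011000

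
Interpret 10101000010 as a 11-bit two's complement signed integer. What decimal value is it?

MSB is 1, so the value is negative. Find the magnitude:
1. Invert bits:  01010111101
2. Add 1:        01010111110  = 702
3. Apply sign:   -702

Answer: -702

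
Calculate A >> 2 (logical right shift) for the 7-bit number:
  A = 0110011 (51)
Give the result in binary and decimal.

Logical shift right by 2: drop the bottom 2 bit(s), prepend 2 zero(s) on the left.
  0110011  ->  keep [01100], discard [11], prepend 00
= 0001100

Answer: 0001100 (12)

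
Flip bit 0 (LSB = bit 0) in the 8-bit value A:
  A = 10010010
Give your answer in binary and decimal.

Mask = 1 << 0 = 00000001
Bit 0 of A is 0; XOR with the mask flips it to 1.
  10010010
^ 00000001
----------
  10010011

Answer: 10010011 (147)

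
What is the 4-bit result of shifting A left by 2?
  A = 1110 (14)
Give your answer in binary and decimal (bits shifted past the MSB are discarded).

Shift left by 2: drop the top 2 bit(s), append 2 zero(s) on the right.
  1110  ->  discard [11], keep [10], append 00
= 1000

Answer: 1000 (8)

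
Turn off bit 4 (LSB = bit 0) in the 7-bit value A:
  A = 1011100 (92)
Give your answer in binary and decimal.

Mask = ~(1 << 4) = 1101111
Bit 4 of A is 1, so AND-ing with the mask clears it to 0.
  1011100
& 1101111
---------
  1001100

Answer: 1001100 (76)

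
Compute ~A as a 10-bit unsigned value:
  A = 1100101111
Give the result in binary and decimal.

Flip each bit (0->1, 1->0):
  1100101111
  0011010000

Answer: 0011010000 (208)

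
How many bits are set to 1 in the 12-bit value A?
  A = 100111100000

100111100000
1-bits at positions (from bit 0 = LSB): 5, 6, 7, 8, 11
Count = 5

Answer: 5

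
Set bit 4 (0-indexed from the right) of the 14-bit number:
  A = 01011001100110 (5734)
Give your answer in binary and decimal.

Mask = 1 << 4 = 00000000010000
Bit 4 of A is 0, so OR-ing with the mask flips it to 1.
  01011001100110
| 00000000010000
----------------
  01011001110110

Answer: 01011001110110 (5750)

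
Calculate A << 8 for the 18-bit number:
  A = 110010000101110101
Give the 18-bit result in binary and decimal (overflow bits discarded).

Shift left by 8: drop the top 8 bit(s), append 8 zero(s) on the right.
  110010000101110101  ->  discard [11001000], keep [0101110101], append 00000000
= 010111010100000000

Answer: 010111010100000000 (95488)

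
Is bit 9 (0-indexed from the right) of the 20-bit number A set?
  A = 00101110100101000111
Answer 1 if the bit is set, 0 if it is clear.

Bit 9 is the 10th from the right.
  00101110100101000111
            ^
That bit is 0.

Answer: 0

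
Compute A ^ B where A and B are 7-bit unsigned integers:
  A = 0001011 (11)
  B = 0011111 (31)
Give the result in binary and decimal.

Apply ^ to each column (1 where bits differ):
  0001011
^ 0011111
---------
  0010100

Answer: 0010100 (20)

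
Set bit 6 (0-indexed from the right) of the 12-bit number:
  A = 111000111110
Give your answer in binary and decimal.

Mask = 1 << 6 = 000001000000
Bit 6 of A is 0, so OR-ing with the mask flips it to 1.
  111000111110
| 000001000000
--------------
  111001111110

Answer: 111001111110 (3710)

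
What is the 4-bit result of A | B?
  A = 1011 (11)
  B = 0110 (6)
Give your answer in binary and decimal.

Apply | to each column (1 where either bit is 1):
  1011
| 0110
------
  1111

Answer: 1111 (15)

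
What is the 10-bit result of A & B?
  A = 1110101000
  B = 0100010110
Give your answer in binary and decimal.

Apply & to each column (1 only where both bits are 1):
  1110101000
& 0100010110
------------
  0100000000

Answer: 0100000000 (256)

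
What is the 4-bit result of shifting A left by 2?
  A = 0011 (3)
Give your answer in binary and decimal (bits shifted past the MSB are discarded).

Shift left by 2: drop the top 2 bit(s), append 2 zero(s) on the right.
  0011  ->  discard [00], keep [11], append 00
= 1100

Answer: 1100 (12)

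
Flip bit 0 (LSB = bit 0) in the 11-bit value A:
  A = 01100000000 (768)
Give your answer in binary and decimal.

Mask = 1 << 0 = 00000000001
Bit 0 of A is 0; XOR with the mask flips it to 1.
  01100000000
^ 00000000001
-------------
  01100000001

Answer: 01100000001 (769)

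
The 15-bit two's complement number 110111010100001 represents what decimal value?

MSB is 1, so the value is negative. Find the magnitude:
1. Invert bits:  001000101011110
2. Add 1:        001000101011111  = 4447
3. Apply sign:   -4447

Answer: -4447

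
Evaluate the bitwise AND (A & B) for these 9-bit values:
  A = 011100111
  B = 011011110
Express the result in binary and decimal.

Apply & to each column (1 only where both bits are 1):
  011100111
& 011011110
-----------
  011000110

Answer: 011000110 (198)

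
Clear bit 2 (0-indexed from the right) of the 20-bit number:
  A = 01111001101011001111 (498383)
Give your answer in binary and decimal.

Mask = ~(1 << 2) = 11111111111111111011
Bit 2 of A is 1, so AND-ing with the mask clears it to 0.
  01111001101011001111
& 11111111111111111011
----------------------
  01111001101011001011

Answer: 01111001101011001011 (498379)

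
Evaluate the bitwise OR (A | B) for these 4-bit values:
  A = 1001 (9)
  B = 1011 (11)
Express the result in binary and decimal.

Apply | to each column (1 where either bit is 1):
  1001
| 1011
------
  1011

Answer: 1011 (11)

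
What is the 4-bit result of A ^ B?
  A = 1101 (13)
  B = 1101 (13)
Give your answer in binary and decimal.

Apply ^ to each column (1 where bits differ):
  1101
^ 1101
------
  0000

Answer: 0000 (0)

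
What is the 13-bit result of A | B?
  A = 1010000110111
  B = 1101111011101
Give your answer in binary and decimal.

Apply | to each column (1 where either bit is 1):
  1010000110111
| 1101111011101
---------------
  1111111111111

Answer: 1111111111111 (8191)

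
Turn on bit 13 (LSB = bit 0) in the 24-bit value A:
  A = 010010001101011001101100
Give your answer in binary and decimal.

Mask = 1 << 13 = 000000000010000000000000
Bit 13 of A is 0, so OR-ing with the mask flips it to 1.
  010010001101011001101100
| 000000000010000000000000
--------------------------
  010010001111011001101100

Answer: 010010001111011001101100 (4781676)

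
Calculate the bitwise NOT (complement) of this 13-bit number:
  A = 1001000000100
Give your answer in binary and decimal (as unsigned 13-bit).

Flip each bit (0->1, 1->0):
  1001000000100
  0110111111011

Answer: 0110111111011 (3579)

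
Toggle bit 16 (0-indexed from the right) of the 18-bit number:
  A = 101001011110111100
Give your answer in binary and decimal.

Mask = 1 << 16 = 010000000000000000
Bit 16 of A is 0; XOR with the mask flips it to 1.
  101001011110111100
^ 010000000000000000
--------------------
  111001011110111100

Answer: 111001011110111100 (235452)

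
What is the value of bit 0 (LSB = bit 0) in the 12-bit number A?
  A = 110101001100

Bit 0 is the 1st from the right.
  110101001100
             ^
That bit is 0.

Answer: 0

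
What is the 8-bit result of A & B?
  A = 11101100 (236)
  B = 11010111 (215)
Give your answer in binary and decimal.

Apply & to each column (1 only where both bits are 1):
  11101100
& 11010111
----------
  11000100

Answer: 11000100 (196)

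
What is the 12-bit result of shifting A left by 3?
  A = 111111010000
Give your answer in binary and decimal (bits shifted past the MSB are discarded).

Shift left by 3: drop the top 3 bit(s), append 3 zero(s) on the right.
  111111010000  ->  discard [111], keep [111010000], append 000
= 111010000000

Answer: 111010000000 (3712)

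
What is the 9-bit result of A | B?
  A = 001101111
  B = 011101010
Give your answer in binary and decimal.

Apply | to each column (1 where either bit is 1):
  001101111
| 011101010
-----------
  011101111

Answer: 011101111 (239)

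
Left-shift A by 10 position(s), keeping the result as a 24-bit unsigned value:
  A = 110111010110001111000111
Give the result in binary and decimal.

Shift left by 10: drop the top 10 bit(s), append 10 zero(s) on the right.
  110111010110001111000111  ->  discard [1101110101], keep [10001111000111], append 0000000000
= 100011110001110000000000

Answer: 100011110001110000000000 (9378816)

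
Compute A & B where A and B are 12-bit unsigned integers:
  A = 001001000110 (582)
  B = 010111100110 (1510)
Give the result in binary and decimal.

Apply & to each column (1 only where both bits are 1):
  001001000110
& 010111100110
--------------
  000001000110

Answer: 000001000110 (70)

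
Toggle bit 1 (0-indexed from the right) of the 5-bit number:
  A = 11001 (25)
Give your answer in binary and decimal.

Mask = 1 << 1 = 00010
Bit 1 of A is 0; XOR with the mask flips it to 1.
  11001
^ 00010
-------
  11011

Answer: 11011 (27)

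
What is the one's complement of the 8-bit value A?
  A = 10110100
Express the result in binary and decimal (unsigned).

Flip each bit (0->1, 1->0):
  10110100
  01001011

Answer: 01001011 (75)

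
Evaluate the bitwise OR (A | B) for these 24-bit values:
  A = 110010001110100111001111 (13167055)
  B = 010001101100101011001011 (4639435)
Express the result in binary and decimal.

Apply | to each column (1 where either bit is 1):
  110010001110100111001111
| 010001101100101011001011
--------------------------
  110011101110101111001111

Answer: 110011101110101111001111 (13560783)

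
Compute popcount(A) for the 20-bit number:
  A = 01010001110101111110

01010001110101111110
1-bits at positions (from bit 0 = LSB): 1, 2, 3, 4, 5, 6, 8, 10, 11, 12, 16, 18
Count = 12

Answer: 12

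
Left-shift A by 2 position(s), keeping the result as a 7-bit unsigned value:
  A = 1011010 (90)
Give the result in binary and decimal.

Shift left by 2: drop the top 2 bit(s), append 2 zero(s) on the right.
  1011010  ->  discard [10], keep [11010], append 00
= 1101000

Answer: 1101000 (104)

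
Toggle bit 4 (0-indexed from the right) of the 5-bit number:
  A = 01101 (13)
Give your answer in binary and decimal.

Mask = 1 << 4 = 10000
Bit 4 of A is 0; XOR with the mask flips it to 1.
  01101
^ 10000
-------
  11101

Answer: 11101 (29)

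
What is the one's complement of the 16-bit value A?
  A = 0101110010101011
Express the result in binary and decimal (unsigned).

Flip each bit (0->1, 1->0):
  0101110010101011
  1010001101010100

Answer: 1010001101010100 (41812)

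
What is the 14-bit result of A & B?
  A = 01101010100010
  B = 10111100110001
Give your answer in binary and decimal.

Apply & to each column (1 only where both bits are 1):
  01101010100010
& 10111100110001
----------------
  00101000100000

Answer: 00101000100000 (2592)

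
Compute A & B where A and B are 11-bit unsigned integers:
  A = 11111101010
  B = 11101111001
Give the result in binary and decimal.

Apply & to each column (1 only where both bits are 1):
  11111101010
& 11101111001
-------------
  11101101000

Answer: 11101101000 (1896)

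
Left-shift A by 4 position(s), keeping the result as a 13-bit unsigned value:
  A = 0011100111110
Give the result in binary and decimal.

Shift left by 4: drop the top 4 bit(s), append 4 zero(s) on the right.
  0011100111110  ->  discard [0011], keep [100111110], append 0000
= 1001111100000

Answer: 1001111100000 (5088)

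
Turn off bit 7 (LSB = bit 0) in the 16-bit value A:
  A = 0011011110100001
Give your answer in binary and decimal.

Mask = ~(1 << 7) = 1111111101111111
Bit 7 of A is 1, so AND-ing with the mask clears it to 0.
  0011011110100001
& 1111111101111111
------------------
  0011011100100001

Answer: 0011011100100001 (14113)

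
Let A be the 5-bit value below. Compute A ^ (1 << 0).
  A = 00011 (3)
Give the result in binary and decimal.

Mask = 1 << 0 = 00001
Bit 0 of A is 1; XOR with the mask flips it to 0.
  00011
^ 00001
-------
  00010

Answer: 00010 (2)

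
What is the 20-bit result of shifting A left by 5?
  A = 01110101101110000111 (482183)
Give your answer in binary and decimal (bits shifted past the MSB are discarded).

Shift left by 5: drop the top 5 bit(s), append 5 zero(s) on the right.
  01110101101110000111  ->  discard [01110], keep [101101110000111], append 00000
= 10110111000011100000

Answer: 10110111000011100000 (749792)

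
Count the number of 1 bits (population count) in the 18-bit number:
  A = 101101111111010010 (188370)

101101111111010010
1-bits at positions (from bit 0 = LSB): 1, 4, 6, 7, 8, 9, 10, 11, 12, 14, 15, 17
Count = 12

Answer: 12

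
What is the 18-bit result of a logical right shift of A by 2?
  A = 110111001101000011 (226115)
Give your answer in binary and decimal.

Logical shift right by 2: drop the bottom 2 bit(s), prepend 2 zero(s) on the left.
  110111001101000011  ->  keep [1101110011010000], discard [11], prepend 00
= 001101110011010000

Answer: 001101110011010000 (56528)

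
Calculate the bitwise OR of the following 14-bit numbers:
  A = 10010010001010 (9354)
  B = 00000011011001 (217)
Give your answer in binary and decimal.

Apply | to each column (1 where either bit is 1):
  10010010001010
| 00000011011001
----------------
  10010011011011

Answer: 10010011011011 (9435)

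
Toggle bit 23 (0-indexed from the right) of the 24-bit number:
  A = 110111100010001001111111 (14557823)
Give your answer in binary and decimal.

Mask = 1 << 23 = 100000000000000000000000
Bit 23 of A is 1; XOR with the mask flips it to 0.
  110111100010001001111111
^ 100000000000000000000000
--------------------------
  010111100010001001111111

Answer: 010111100010001001111111 (6169215)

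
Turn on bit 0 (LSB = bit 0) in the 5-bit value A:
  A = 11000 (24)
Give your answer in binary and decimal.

Mask = 1 << 0 = 00001
Bit 0 of A is 0, so OR-ing with the mask flips it to 1.
  11000
| 00001
-------
  11001

Answer: 11001 (25)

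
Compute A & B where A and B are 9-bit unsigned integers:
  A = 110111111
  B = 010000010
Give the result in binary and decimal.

Apply & to each column (1 only where both bits are 1):
  110111111
& 010000010
-----------
  010000010

Answer: 010000010 (130)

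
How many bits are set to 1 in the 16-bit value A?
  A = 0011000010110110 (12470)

0011000010110110
1-bits at positions (from bit 0 = LSB): 1, 2, 4, 5, 7, 12, 13
Count = 7

Answer: 7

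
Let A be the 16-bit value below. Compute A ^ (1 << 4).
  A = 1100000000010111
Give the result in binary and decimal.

Mask = 1 << 4 = 0000000000010000
Bit 4 of A is 1; XOR with the mask flips it to 0.
  1100000000010111
^ 0000000000010000
------------------
  1100000000000111

Answer: 1100000000000111 (49159)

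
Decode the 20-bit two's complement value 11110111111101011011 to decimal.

MSB is 1, so the value is negative. Find the magnitude:
1. Invert bits:  00001000000010100100
2. Add 1:        00001000000010100101  = 32933
3. Apply sign:   -32933

Answer: -32933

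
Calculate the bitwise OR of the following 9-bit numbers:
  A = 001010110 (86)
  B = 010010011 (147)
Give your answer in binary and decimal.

Apply | to each column (1 where either bit is 1):
  001010110
| 010010011
-----------
  011010111

Answer: 011010111 (215)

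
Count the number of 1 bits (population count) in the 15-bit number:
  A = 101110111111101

101110111111101
1-bits at positions (from bit 0 = LSB): 0, 2, 3, 4, 5, 6, 7, 8, 10, 11, 12, 14
Count = 12

Answer: 12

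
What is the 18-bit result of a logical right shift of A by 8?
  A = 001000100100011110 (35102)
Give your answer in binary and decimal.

Logical shift right by 8: drop the bottom 8 bit(s), prepend 8 zero(s) on the left.
  001000100100011110  ->  keep [0010001001], discard [00011110], prepend 00000000
= 000000000010001001

Answer: 000000000010001001 (137)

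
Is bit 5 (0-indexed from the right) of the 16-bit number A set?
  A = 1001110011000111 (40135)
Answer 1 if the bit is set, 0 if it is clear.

Bit 5 is the 6th from the right.
  1001110011000111
            ^
That bit is 0.

Answer: 0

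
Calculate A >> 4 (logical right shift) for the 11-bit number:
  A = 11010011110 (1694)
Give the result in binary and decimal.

Logical shift right by 4: drop the bottom 4 bit(s), prepend 4 zero(s) on the left.
  11010011110  ->  keep [1101001], discard [1110], prepend 0000
= 00001101001

Answer: 00001101001 (105)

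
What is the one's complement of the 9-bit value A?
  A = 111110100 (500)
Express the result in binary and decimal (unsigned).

Flip each bit (0->1, 1->0):
  111110100
  000001011

Answer: 000001011 (11)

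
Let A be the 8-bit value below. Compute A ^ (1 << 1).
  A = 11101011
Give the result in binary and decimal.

Mask = 1 << 1 = 00000010
Bit 1 of A is 1; XOR with the mask flips it to 0.
  11101011
^ 00000010
----------
  11101001

Answer: 11101001 (233)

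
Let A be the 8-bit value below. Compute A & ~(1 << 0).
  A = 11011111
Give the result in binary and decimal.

Mask = ~(1 << 0) = 11111110
Bit 0 of A is 1, so AND-ing with the mask clears it to 0.
  11011111
& 11111110
----------
  11011110

Answer: 11011110 (222)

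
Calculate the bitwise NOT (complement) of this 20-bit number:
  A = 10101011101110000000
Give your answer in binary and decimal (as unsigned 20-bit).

Flip each bit (0->1, 1->0):
  10101011101110000000
  01010100010001111111

Answer: 01010100010001111111 (345215)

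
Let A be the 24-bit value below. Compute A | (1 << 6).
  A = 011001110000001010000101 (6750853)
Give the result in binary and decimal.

Mask = 1 << 6 = 000000000000000001000000
Bit 6 of A is 0, so OR-ing with the mask flips it to 1.
  011001110000001010000101
| 000000000000000001000000
--------------------------
  011001110000001011000101

Answer: 011001110000001011000101 (6750917)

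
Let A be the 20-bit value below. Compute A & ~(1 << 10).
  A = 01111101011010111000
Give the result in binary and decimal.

Mask = ~(1 << 10) = 11111111101111111111
Bit 10 of A is 1, so AND-ing with the mask clears it to 0.
  01111101011010111000
& 11111111101111111111
----------------------
  01111101001010111000

Answer: 01111101001010111000 (512696)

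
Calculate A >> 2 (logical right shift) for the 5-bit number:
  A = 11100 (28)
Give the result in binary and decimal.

Logical shift right by 2: drop the bottom 2 bit(s), prepend 2 zero(s) on the left.
  11100  ->  keep [111], discard [00], prepend 00
= 00111

Answer: 00111 (7)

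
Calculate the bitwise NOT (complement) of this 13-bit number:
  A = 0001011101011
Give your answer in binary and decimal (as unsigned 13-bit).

Flip each bit (0->1, 1->0):
  0001011101011
  1110100010100

Answer: 1110100010100 (7444)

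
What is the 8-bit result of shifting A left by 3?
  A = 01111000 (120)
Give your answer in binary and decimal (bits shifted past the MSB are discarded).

Shift left by 3: drop the top 3 bit(s), append 3 zero(s) on the right.
  01111000  ->  discard [011], keep [11000], append 000
= 11000000

Answer: 11000000 (192)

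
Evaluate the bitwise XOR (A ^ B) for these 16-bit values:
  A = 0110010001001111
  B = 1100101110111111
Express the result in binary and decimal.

Apply ^ to each column (1 where bits differ):
  0110010001001111
^ 1100101110111111
------------------
  1010111111110000

Answer: 1010111111110000 (45040)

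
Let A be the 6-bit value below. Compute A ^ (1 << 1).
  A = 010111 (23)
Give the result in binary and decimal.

Mask = 1 << 1 = 000010
Bit 1 of A is 1; XOR with the mask flips it to 0.
  010111
^ 000010
--------
  010101

Answer: 010101 (21)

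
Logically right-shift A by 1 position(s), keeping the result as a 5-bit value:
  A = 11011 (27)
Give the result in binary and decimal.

Logical shift right by 1: drop the bottom 1 bit(s), prepend 1 zero(s) on the left.
  11011  ->  keep [1101], discard [1], prepend 0
= 01101

Answer: 01101 (13)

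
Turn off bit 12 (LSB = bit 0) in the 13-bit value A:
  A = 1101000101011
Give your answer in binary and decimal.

Mask = ~(1 << 12) = 0111111111111
Bit 12 of A is 1, so AND-ing with the mask clears it to 0.
  1101000101011
& 0111111111111
---------------
  0101000101011

Answer: 0101000101011 (2603)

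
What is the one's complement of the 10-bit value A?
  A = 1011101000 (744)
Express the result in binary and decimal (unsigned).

Flip each bit (0->1, 1->0):
  1011101000
  0100010111

Answer: 0100010111 (279)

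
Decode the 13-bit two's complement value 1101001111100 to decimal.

MSB is 1, so the value is negative. Find the magnitude:
1. Invert bits:  0010110000011
2. Add 1:        0010110000100  = 1412
3. Apply sign:   -1412

Answer: -1412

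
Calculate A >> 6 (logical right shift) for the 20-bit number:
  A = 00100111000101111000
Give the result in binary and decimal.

Logical shift right by 6: drop the bottom 6 bit(s), prepend 6 zero(s) on the left.
  00100111000101111000  ->  keep [00100111000101], discard [111000], prepend 000000
= 00000000100111000101

Answer: 00000000100111000101 (2501)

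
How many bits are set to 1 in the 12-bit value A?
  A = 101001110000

101001110000
1-bits at positions (from bit 0 = LSB): 4, 5, 6, 9, 11
Count = 5

Answer: 5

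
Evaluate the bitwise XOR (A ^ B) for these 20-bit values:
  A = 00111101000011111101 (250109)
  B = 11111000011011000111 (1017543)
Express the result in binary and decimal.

Apply ^ to each column (1 where bits differ):
  00111101000011111101
^ 11111000011011000111
----------------------
  11000101011000111010

Answer: 11000101011000111010 (808506)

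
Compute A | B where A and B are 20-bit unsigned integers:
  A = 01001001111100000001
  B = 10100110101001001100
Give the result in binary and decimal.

Apply | to each column (1 where either bit is 1):
  01001001111100000001
| 10100110101001001100
----------------------
  11101111111101001101

Answer: 11101111111101001101 (982861)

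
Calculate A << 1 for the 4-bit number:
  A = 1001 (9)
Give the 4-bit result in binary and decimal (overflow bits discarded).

Shift left by 1: drop the top 1 bit(s), append 1 zero(s) on the right.
  1001  ->  discard [1], keep [001], append 0
= 0010

Answer: 0010 (2)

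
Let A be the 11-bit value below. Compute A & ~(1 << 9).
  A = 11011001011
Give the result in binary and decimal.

Mask = ~(1 << 9) = 10111111111
Bit 9 of A is 1, so AND-ing with the mask clears it to 0.
  11011001011
& 10111111111
-------------
  10011001011

Answer: 10011001011 (1227)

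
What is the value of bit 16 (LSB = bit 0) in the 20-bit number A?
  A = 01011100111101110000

Bit 16 is the 17th from the right.
  01011100111101110000
     ^
That bit is 1.

Answer: 1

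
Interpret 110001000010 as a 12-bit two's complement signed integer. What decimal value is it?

MSB is 1, so the value is negative. Find the magnitude:
1. Invert bits:  001110111101
2. Add 1:        001110111110  = 958
3. Apply sign:   -958

Answer: -958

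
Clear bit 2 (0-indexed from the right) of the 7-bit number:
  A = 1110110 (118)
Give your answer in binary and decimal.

Mask = ~(1 << 2) = 1111011
Bit 2 of A is 1, so AND-ing with the mask clears it to 0.
  1110110
& 1111011
---------
  1110010

Answer: 1110010 (114)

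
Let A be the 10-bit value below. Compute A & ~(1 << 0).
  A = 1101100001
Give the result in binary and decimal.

Mask = ~(1 << 0) = 1111111110
Bit 0 of A is 1, so AND-ing with the mask clears it to 0.
  1101100001
& 1111111110
------------
  1101100000

Answer: 1101100000 (864)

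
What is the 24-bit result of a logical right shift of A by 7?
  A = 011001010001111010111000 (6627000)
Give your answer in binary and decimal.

Logical shift right by 7: drop the bottom 7 bit(s), prepend 7 zero(s) on the left.
  011001010001111010111000  ->  keep [01100101000111101], discard [0111000], prepend 0000000
= 000000001100101000111101

Answer: 000000001100101000111101 (51773)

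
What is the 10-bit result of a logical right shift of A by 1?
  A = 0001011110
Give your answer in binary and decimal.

Logical shift right by 1: drop the bottom 1 bit(s), prepend 1 zero(s) on the left.
  0001011110  ->  keep [000101111], discard [0], prepend 0
= 0000101111

Answer: 0000101111 (47)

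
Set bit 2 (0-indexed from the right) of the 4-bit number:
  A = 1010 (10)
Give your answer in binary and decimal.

Mask = 1 << 2 = 0100
Bit 2 of A is 0, so OR-ing with the mask flips it to 1.
  1010
| 0100
------
  1110

Answer: 1110 (14)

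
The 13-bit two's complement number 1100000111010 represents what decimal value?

MSB is 1, so the value is negative. Find the magnitude:
1. Invert bits:  0011111000101
2. Add 1:        0011111000110  = 1990
3. Apply sign:   -1990

Answer: -1990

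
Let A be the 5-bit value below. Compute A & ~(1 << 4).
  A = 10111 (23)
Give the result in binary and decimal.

Mask = ~(1 << 4) = 01111
Bit 4 of A is 1, so AND-ing with the mask clears it to 0.
  10111
& 01111
-------
  00111

Answer: 00111 (7)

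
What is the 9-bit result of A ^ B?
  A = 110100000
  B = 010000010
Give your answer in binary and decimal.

Apply ^ to each column (1 where bits differ):
  110100000
^ 010000010
-----------
  100100010

Answer: 100100010 (290)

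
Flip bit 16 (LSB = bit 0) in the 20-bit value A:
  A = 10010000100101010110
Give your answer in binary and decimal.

Mask = 1 << 16 = 00010000000000000000
Bit 16 of A is 1; XOR with the mask flips it to 0.
  10010000100101010110
^ 00010000000000000000
----------------------
  10000000100101010110

Answer: 10000000100101010110 (526678)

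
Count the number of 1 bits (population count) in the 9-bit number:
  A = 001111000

001111000
1-bits at positions (from bit 0 = LSB): 3, 4, 5, 6
Count = 4

Answer: 4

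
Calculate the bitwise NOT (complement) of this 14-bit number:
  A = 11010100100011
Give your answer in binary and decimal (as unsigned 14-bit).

Flip each bit (0->1, 1->0):
  11010100100011
  00101011011100

Answer: 00101011011100 (2780)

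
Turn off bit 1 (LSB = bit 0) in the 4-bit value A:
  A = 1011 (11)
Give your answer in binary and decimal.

Mask = ~(1 << 1) = 1101
Bit 1 of A is 1, so AND-ing with the mask clears it to 0.
  1011
& 1101
------
  1001

Answer: 1001 (9)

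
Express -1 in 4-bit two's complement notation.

1. Binary of +1:  0001
2. Invert bits:     1110
3. Add 1:           1111

Answer: 1111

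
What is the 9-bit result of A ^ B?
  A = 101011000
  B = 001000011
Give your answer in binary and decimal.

Apply ^ to each column (1 where bits differ):
  101011000
^ 001000011
-----------
  100011011

Answer: 100011011 (283)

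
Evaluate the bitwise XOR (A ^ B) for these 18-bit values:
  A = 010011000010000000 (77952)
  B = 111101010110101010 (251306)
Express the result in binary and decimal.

Apply ^ to each column (1 where bits differ):
  010011000010000000
^ 111101010110101010
--------------------
  101110010100101010

Answer: 101110010100101010 (189738)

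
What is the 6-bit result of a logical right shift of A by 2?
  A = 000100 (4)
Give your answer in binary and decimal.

Logical shift right by 2: drop the bottom 2 bit(s), prepend 2 zero(s) on the left.
  000100  ->  keep [0001], discard [00], prepend 00
= 000001

Answer: 000001 (1)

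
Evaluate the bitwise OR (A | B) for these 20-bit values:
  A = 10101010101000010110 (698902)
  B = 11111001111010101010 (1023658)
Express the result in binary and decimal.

Apply | to each column (1 where either bit is 1):
  10101010101000010110
| 11111001111010101010
----------------------
  11111011111010111110

Answer: 11111011111010111110 (1031870)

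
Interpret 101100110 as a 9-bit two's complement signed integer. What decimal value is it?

MSB is 1, so the value is negative. Find the magnitude:
1. Invert bits:  010011001
2. Add 1:        010011010  = 154
3. Apply sign:   -154

Answer: -154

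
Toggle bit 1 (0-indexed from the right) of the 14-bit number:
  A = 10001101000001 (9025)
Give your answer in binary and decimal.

Mask = 1 << 1 = 00000000000010
Bit 1 of A is 0; XOR with the mask flips it to 1.
  10001101000001
^ 00000000000010
----------------
  10001101000011

Answer: 10001101000011 (9027)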